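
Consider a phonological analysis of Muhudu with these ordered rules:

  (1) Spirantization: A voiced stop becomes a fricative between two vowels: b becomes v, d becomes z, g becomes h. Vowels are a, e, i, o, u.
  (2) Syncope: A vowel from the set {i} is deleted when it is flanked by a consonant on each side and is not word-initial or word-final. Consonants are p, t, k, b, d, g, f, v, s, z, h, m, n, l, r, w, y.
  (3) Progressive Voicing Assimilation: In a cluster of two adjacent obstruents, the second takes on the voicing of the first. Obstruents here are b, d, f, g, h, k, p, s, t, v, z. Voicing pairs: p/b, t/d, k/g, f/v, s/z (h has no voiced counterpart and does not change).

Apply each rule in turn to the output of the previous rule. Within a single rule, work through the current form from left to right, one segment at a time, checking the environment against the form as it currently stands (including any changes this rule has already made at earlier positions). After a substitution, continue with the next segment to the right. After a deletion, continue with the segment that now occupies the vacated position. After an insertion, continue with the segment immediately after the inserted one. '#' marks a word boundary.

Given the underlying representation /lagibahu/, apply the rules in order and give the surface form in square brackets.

(1) Spirantization: [lagibahu] → [lahivahu]
(2) Syncope: [lahivahu] → [lahvahu]
(3) Progressive Voicing Assimilation: [lahvahu] → [lahfahu]

[lahfahu]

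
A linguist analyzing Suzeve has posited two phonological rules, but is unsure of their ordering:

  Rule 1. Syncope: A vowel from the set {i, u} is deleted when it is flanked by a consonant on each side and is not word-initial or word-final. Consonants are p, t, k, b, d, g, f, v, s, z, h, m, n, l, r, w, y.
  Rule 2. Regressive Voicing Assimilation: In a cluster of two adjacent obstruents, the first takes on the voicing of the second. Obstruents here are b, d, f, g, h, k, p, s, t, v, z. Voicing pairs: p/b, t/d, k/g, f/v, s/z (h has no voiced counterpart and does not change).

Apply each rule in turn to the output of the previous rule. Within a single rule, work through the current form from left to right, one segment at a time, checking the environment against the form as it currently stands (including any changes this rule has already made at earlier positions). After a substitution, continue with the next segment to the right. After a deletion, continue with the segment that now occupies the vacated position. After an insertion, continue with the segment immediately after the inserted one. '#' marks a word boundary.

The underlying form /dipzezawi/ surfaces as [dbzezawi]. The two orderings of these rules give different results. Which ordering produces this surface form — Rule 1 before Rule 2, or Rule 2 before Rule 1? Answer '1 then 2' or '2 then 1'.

2 then 1

Order 1 then 2:
  1 Syncope: [dipzezawi] → [dpzezawi]
  2 Regressive Voicing Assimilation: [dpzezawi] → [tbzezawi]
  result: [tbzezawi]
Order 2 then 1:
  2 Regressive Voicing Assimilation: [dipzezawi] → [dibzezawi]
  1 Syncope: [dibzezawi] → [dbzezawi]
  result: [dbzezawi]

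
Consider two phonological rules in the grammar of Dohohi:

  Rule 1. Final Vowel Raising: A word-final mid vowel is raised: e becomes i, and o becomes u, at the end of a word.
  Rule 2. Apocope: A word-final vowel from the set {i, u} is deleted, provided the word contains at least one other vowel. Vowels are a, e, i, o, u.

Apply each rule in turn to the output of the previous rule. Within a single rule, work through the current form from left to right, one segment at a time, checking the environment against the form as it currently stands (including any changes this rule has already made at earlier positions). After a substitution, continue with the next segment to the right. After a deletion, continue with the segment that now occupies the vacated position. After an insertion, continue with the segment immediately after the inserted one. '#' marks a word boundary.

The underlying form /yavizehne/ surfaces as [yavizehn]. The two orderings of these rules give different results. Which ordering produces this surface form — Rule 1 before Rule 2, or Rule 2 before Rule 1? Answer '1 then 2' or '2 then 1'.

1 then 2

Order 1 then 2:
  1 Final Vowel Raising: [yavizehne] → [yavizehni]
  2 Apocope: [yavizehni] → [yavizehn]
  result: [yavizehn]
Order 2 then 1:
  2 Apocope: no change — [yavizehne]
  1 Final Vowel Raising: [yavizehne] → [yavizehni]
  result: [yavizehni]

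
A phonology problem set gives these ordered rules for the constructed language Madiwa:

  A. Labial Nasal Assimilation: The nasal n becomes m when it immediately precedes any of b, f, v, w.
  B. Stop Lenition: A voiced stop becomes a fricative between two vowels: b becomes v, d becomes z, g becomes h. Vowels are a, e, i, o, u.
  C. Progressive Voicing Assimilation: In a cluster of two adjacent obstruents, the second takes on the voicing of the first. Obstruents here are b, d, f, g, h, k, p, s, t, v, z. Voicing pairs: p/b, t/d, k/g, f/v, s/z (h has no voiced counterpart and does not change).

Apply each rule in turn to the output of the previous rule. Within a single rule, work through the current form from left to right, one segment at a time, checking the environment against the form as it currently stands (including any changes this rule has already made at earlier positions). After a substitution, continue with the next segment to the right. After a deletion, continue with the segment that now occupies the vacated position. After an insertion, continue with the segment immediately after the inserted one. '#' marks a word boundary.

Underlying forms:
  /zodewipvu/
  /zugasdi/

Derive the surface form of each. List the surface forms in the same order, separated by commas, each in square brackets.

[zozewipfu], [zuhasti]

/zodewipvu/:
  A Labial Nasal Assimilation: no change — [zodewipvu]
  B Stop Lenition: [zodewipvu] → [zozewipvu]
  C Progressive Voicing Assimilation: [zozewipvu] → [zozewipfu]
/zugasdi/:
  A Labial Nasal Assimilation: no change — [zugasdi]
  B Stop Lenition: [zugasdi] → [zuhasdi]
  C Progressive Voicing Assimilation: [zuhasdi] → [zuhasti]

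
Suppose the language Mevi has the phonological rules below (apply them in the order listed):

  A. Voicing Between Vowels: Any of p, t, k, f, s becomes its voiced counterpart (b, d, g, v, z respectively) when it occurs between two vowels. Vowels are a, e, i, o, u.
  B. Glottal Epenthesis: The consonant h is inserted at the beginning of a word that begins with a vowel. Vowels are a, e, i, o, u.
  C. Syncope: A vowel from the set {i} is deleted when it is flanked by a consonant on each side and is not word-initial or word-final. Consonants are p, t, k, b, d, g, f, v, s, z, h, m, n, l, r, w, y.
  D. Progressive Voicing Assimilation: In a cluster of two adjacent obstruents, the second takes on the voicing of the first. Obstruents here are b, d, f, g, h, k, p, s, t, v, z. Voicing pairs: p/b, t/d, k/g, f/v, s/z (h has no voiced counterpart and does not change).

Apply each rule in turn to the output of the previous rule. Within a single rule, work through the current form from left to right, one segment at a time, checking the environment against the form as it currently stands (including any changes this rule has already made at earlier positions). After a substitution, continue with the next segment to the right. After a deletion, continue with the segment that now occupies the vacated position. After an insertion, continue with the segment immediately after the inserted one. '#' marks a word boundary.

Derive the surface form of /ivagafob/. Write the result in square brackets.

A Voicing Between Vowels: [ivagafob] → [ivagavob]
B Glottal Epenthesis: [ivagavob] → [hivagavob]
C Syncope: [hivagavob] → [hvagavob]
D Progressive Voicing Assimilation: [hvagavob] → [hfagavob]

[hfagavob]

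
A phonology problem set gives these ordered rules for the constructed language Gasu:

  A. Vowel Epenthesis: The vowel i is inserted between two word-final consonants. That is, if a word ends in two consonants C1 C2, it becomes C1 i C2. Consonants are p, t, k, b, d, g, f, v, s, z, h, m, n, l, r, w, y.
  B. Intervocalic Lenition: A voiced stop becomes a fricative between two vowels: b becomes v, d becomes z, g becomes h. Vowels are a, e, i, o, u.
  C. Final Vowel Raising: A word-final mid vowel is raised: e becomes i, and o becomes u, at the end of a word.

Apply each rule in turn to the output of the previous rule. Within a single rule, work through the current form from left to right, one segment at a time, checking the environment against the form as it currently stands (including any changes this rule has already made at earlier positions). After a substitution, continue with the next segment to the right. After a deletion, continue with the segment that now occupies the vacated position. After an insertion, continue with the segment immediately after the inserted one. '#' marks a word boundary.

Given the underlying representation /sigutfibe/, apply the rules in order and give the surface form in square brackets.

[sihutfivi]

A Vowel Epenthesis: no change — [sigutfibe]
B Intervocalic Lenition: [sigutfibe] → [sihutfive]
C Final Vowel Raising: [sihutfive] → [sihutfivi]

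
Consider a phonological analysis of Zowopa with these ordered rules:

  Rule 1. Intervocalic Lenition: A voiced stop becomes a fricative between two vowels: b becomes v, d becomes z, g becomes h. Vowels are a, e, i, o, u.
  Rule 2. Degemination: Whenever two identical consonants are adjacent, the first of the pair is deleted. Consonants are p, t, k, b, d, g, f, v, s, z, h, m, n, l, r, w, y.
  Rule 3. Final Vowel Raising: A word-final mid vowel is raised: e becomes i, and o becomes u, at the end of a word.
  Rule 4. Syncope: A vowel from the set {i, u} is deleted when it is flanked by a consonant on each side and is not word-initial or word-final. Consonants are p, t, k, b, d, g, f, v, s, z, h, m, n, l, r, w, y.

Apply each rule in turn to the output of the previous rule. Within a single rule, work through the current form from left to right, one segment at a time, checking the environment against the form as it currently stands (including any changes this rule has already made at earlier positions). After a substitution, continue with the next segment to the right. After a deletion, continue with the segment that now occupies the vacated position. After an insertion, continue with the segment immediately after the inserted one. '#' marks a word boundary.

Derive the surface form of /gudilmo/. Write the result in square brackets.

Rule 1 Intervocalic Lenition: [gudilmo] → [guzilmo]
Rule 2 Degemination: no change — [guzilmo]
Rule 3 Final Vowel Raising: [guzilmo] → [guzilmu]
Rule 4 Syncope: [guzilmu] → [gzlmu]

[gzlmu]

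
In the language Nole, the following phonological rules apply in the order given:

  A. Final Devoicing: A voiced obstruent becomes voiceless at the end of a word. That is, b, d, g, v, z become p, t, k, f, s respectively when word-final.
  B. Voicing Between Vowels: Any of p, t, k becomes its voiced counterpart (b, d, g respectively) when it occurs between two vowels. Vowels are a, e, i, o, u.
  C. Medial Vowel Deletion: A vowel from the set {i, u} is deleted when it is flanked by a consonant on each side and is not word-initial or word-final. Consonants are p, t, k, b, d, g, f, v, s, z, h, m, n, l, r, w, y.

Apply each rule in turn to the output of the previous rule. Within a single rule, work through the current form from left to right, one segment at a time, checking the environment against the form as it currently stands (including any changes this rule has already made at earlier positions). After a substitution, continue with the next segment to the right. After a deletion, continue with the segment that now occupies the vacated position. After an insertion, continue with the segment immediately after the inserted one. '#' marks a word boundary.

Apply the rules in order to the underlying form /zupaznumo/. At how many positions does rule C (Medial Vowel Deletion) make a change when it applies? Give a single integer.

A Final Devoicing: no change — [zupaznumo]
B Voicing Between Vowels: [zupaznumo] → [zubaznumo]
C Medial Vowel Deletion: [zubaznumo] → [zbaznmo]
Rule C changed 2 position(s).

2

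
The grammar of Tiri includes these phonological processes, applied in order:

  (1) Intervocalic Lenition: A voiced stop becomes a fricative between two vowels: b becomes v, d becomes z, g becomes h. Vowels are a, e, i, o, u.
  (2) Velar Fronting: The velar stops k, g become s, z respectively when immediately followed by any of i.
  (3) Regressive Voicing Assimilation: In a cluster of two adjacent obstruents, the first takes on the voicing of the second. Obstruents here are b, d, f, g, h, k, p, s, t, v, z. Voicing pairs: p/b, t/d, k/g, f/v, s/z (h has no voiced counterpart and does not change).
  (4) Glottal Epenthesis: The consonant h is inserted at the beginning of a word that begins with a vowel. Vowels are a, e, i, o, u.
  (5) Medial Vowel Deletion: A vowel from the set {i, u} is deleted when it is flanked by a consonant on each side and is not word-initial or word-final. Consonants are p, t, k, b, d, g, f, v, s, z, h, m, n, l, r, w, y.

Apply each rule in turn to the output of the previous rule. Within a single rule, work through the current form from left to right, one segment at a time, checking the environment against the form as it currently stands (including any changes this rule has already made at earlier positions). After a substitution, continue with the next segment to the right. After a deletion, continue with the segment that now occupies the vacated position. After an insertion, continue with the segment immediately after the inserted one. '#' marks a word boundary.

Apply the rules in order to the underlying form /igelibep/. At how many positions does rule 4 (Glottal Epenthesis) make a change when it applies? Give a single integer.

1

(1) Intervocalic Lenition: [igelibep] → [ihelivep]
(2) Velar Fronting: no change — [ihelivep]
(3) Regressive Voicing Assimilation: no change — [ihelivep]
(4) Glottal Epenthesis: [ihelivep] → [hihelivep]
(5) Medial Vowel Deletion: [hihelivep] → [hhelvep]
Rule 4 changed 1 position(s).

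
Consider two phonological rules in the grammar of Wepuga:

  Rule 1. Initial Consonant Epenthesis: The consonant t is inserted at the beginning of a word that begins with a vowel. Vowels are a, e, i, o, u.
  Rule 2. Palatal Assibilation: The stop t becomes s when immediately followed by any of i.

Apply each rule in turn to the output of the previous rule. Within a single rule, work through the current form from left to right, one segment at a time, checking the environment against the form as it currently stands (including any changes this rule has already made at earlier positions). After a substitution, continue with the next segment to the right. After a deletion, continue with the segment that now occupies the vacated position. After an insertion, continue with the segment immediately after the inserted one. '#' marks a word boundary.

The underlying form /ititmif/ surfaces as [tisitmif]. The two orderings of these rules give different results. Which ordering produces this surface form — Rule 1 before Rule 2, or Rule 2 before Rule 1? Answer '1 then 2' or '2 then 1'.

2 then 1

Order 1 then 2:
  1 Initial Consonant Epenthesis: [ititmif] → [tititmif]
  2 Palatal Assibilation: [tititmif] → [sisitmif]
  result: [sisitmif]
Order 2 then 1:
  2 Palatal Assibilation: [ititmif] → [isitmif]
  1 Initial Consonant Epenthesis: [isitmif] → [tisitmif]
  result: [tisitmif]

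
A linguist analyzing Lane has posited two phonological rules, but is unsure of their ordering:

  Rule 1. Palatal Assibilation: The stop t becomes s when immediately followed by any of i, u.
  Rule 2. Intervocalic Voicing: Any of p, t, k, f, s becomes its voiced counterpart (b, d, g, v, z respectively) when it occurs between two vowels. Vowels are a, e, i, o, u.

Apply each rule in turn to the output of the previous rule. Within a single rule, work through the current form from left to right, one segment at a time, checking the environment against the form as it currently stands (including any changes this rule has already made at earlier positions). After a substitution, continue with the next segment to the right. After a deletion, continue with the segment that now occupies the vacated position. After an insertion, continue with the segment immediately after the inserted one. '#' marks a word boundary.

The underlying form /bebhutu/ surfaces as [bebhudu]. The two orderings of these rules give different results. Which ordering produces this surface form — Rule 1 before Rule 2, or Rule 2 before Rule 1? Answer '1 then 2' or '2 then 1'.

2 then 1

Order 1 then 2:
  1 Palatal Assibilation: [bebhutu] → [bebhusu]
  2 Intervocalic Voicing: [bebhusu] → [bebhuzu]
  result: [bebhuzu]
Order 2 then 1:
  2 Intervocalic Voicing: [bebhutu] → [bebhudu]
  1 Palatal Assibilation: no change — [bebhudu]
  result: [bebhudu]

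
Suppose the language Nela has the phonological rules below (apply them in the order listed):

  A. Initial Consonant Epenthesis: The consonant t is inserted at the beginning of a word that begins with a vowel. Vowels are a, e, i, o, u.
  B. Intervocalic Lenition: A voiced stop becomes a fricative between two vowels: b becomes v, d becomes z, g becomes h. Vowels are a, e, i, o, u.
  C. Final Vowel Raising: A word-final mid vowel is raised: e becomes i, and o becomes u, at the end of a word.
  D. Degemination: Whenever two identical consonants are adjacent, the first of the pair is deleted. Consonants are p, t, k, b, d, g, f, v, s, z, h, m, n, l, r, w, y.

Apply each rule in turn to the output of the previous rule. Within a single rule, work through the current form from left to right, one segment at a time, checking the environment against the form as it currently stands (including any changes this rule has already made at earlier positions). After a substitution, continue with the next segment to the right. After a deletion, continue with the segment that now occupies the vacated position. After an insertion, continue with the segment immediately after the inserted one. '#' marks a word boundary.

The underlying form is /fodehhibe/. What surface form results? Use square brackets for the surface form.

[fozehivi]

A Initial Consonant Epenthesis: no change — [fodehhibe]
B Intervocalic Lenition: [fodehhibe] → [fozehhive]
C Final Vowel Raising: [fozehhive] → [fozehhivi]
D Degemination: [fozehhivi] → [fozehivi]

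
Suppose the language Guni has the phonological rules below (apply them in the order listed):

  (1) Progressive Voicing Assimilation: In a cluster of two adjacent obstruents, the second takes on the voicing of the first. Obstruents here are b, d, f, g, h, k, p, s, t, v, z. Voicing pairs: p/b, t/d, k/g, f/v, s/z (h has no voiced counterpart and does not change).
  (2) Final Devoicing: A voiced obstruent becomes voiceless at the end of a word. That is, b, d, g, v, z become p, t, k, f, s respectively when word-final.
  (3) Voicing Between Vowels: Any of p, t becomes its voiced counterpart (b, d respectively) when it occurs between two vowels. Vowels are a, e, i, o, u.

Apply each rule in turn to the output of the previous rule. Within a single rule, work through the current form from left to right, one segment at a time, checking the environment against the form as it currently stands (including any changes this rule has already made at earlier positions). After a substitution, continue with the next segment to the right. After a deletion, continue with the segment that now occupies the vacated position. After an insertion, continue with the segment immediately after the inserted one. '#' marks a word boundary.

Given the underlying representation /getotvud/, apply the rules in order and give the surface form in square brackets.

(1) Progressive Voicing Assimilation: [getotvud] → [getotfud]
(2) Final Devoicing: [getotfud] → [getotfut]
(3) Voicing Between Vowels: [getotfut] → [gedotfut]

[gedotfut]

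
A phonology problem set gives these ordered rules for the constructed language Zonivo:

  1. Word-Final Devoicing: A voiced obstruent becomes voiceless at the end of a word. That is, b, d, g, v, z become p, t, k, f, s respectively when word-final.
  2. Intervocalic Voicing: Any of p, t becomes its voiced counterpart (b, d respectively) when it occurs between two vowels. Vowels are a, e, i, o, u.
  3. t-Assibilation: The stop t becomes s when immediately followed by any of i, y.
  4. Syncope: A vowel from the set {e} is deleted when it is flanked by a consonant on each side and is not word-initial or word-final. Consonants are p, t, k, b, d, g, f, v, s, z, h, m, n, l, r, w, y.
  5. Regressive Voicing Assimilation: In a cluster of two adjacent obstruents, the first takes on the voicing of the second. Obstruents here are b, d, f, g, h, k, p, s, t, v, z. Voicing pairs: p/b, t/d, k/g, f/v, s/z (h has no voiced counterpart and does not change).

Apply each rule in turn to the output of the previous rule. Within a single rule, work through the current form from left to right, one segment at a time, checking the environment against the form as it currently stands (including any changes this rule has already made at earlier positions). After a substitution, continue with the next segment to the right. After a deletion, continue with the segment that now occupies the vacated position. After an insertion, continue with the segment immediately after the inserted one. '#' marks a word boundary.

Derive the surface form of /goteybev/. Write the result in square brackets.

1 Word-Final Devoicing: [goteybev] → [goteybef]
2 Intervocalic Voicing: [goteybef] → [godeybef]
3 t-Assibilation: no change — [godeybef]
4 Syncope: [godeybef] → [godybf]
5 Regressive Voicing Assimilation: [godybf] → [godypf]

[godypf]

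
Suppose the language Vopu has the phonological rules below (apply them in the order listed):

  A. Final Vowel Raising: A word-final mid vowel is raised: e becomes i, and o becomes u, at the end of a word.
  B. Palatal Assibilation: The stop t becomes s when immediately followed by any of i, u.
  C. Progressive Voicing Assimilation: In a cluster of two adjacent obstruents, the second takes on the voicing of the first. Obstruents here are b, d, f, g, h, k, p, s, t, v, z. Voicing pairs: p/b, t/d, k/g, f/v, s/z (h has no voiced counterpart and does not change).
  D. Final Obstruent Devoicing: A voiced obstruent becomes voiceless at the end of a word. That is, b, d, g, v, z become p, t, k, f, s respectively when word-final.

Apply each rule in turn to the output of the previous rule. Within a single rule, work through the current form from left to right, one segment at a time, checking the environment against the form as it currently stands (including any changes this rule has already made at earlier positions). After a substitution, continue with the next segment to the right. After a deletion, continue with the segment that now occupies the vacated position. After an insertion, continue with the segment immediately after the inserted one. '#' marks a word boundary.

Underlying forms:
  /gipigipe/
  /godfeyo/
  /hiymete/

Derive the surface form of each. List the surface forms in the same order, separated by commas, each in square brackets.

/gipigipe/:
  A Final Vowel Raising: [gipigipe] → [gipigipi]
  B Palatal Assibilation: no change — [gipigipi]
  C Progressive Voicing Assimilation: no change — [gipigipi]
  D Final Obstruent Devoicing: no change — [gipigipi]
/godfeyo/:
  A Final Vowel Raising: [godfeyo] → [godfeyu]
  B Palatal Assibilation: no change — [godfeyu]
  C Progressive Voicing Assimilation: [godfeyu] → [godveyu]
  D Final Obstruent Devoicing: no change — [godveyu]
/hiymete/:
  A Final Vowel Raising: [hiymete] → [hiymeti]
  B Palatal Assibilation: [hiymeti] → [hiymesi]
  C Progressive Voicing Assimilation: no change — [hiymesi]
  D Final Obstruent Devoicing: no change — [hiymesi]

[gipigipi], [godveyu], [hiymesi]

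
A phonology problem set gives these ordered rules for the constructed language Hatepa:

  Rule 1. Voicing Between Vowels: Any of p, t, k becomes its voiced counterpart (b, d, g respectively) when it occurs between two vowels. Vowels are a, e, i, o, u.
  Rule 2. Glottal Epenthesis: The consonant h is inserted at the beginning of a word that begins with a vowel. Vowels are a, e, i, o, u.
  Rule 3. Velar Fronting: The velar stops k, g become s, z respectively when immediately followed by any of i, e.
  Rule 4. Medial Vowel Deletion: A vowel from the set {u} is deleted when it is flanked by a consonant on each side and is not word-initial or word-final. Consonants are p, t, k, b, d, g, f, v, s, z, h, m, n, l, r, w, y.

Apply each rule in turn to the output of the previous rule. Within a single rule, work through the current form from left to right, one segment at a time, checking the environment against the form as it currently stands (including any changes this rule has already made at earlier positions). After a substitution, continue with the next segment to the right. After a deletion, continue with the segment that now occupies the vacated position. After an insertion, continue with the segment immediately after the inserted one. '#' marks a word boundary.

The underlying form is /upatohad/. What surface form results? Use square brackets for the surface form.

Rule 1 Voicing Between Vowels: [upatohad] → [ubadohad]
Rule 2 Glottal Epenthesis: [ubadohad] → [hubadohad]
Rule 3 Velar Fronting: no change — [hubadohad]
Rule 4 Medial Vowel Deletion: [hubadohad] → [hbadohad]

[hbadohad]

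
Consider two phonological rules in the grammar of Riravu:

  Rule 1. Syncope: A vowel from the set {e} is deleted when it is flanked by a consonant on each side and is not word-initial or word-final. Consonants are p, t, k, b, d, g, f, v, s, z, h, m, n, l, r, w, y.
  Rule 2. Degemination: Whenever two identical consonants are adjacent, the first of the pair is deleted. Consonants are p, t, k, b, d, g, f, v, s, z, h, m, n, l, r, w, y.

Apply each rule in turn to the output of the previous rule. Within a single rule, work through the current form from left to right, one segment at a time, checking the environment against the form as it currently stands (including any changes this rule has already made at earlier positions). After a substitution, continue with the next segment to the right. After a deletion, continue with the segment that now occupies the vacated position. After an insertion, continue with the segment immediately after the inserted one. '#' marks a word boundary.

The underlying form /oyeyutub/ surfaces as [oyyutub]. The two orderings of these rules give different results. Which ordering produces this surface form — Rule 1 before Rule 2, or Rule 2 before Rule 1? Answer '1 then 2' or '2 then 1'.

Order 1 then 2:
  1 Syncope: [oyeyutub] → [oyyutub]
  2 Degemination: [oyyutub] → [oyutub]
  result: [oyutub]
Order 2 then 1:
  2 Degemination: no change — [oyeyutub]
  1 Syncope: [oyeyutub] → [oyyutub]
  result: [oyyutub]

2 then 1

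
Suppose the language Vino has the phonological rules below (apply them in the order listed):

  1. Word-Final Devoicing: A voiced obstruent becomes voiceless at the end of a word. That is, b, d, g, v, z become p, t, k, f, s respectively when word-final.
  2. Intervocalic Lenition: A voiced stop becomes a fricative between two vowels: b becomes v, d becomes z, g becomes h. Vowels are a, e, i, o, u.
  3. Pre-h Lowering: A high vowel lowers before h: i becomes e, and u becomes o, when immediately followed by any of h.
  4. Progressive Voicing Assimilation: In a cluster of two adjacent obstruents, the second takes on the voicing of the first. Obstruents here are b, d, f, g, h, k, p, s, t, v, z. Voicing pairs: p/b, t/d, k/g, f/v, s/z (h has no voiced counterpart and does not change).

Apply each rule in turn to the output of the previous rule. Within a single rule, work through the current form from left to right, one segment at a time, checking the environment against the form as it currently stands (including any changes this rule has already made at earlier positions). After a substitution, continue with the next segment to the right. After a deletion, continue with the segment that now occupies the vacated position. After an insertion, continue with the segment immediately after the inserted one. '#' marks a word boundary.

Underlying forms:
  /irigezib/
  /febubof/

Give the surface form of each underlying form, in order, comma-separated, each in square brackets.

[irehezip], [fevuvof]

/irigezib/:
  1 Word-Final Devoicing: [irigezib] → [irigezip]
  2 Intervocalic Lenition: [irigezip] → [irihezip]
  3 Pre-h Lowering: [irihezip] → [irehezip]
  4 Progressive Voicing Assimilation: no change — [irehezip]
/febubof/:
  1 Word-Final Devoicing: no change — [febubof]
  2 Intervocalic Lenition: [febubof] → [fevuvof]
  3 Pre-h Lowering: no change — [fevuvof]
  4 Progressive Voicing Assimilation: no change — [fevuvof]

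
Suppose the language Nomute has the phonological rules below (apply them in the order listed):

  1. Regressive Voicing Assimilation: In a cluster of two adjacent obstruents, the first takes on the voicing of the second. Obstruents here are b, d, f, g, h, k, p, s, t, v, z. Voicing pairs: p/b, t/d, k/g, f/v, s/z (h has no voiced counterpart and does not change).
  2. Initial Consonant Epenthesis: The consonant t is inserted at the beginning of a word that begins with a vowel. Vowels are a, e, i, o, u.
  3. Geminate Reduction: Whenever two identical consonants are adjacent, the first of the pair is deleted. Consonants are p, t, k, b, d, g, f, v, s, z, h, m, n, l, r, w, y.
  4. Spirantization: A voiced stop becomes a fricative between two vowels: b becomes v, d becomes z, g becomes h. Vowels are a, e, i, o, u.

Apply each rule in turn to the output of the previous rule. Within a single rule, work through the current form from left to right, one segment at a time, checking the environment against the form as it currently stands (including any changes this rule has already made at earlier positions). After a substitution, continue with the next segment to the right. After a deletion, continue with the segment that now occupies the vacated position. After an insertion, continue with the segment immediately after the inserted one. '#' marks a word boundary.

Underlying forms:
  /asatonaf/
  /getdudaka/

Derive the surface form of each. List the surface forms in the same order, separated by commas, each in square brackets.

/asatonaf/:
  1 Regressive Voicing Assimilation: no change — [asatonaf]
  2 Initial Consonant Epenthesis: [asatonaf] → [tasatonaf]
  3 Geminate Reduction: no change — [tasatonaf]
  4 Spirantization: no change — [tasatonaf]
/getdudaka/:
  1 Regressive Voicing Assimilation: [getdudaka] → [geddudaka]
  2 Initial Consonant Epenthesis: no change — [geddudaka]
  3 Geminate Reduction: [geddudaka] → [gedudaka]
  4 Spirantization: [gedudaka] → [gezuzaka]

[tasatonaf], [gezuzaka]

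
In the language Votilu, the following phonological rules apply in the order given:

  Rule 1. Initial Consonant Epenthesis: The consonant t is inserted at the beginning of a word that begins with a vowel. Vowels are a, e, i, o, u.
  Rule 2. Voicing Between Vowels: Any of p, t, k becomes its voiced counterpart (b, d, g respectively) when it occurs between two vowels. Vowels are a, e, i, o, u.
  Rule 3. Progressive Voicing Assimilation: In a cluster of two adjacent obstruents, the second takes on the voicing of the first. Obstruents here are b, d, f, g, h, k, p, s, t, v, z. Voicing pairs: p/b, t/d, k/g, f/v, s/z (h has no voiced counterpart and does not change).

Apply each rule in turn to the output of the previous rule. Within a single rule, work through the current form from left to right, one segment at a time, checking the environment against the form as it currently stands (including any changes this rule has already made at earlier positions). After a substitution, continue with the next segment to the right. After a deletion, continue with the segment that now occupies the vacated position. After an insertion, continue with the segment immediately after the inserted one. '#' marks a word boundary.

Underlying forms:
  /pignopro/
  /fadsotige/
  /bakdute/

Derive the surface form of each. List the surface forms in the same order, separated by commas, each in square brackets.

[pignopro], [fadzodige], [baktude]

/pignopro/:
  Rule 1 Initial Consonant Epenthesis: no change — [pignopro]
  Rule 2 Voicing Between Vowels: no change — [pignopro]
  Rule 3 Progressive Voicing Assimilation: no change — [pignopro]
/fadsotige/:
  Rule 1 Initial Consonant Epenthesis: no change — [fadsotige]
  Rule 2 Voicing Between Vowels: [fadsotige] → [fadsodige]
  Rule 3 Progressive Voicing Assimilation: [fadsodige] → [fadzodige]
/bakdute/:
  Rule 1 Initial Consonant Epenthesis: no change — [bakdute]
  Rule 2 Voicing Between Vowels: [bakdute] → [bakdude]
  Rule 3 Progressive Voicing Assimilation: [bakdude] → [baktude]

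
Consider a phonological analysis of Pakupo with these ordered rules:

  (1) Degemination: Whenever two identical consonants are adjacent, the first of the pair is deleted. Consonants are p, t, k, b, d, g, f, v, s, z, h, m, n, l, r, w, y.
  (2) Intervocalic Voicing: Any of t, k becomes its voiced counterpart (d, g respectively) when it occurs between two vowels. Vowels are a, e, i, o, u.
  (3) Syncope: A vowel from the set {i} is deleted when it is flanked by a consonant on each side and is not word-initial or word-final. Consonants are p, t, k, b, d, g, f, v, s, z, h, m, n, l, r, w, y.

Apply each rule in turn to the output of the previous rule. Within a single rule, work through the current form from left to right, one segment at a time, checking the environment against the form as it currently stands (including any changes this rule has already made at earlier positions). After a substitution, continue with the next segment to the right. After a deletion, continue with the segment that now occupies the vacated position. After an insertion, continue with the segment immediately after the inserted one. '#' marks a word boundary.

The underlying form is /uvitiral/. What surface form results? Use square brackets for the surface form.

[uvdral]

(1) Degemination: no change — [uvitiral]
(2) Intervocalic Voicing: [uvitiral] → [uvidiral]
(3) Syncope: [uvidiral] → [uvdral]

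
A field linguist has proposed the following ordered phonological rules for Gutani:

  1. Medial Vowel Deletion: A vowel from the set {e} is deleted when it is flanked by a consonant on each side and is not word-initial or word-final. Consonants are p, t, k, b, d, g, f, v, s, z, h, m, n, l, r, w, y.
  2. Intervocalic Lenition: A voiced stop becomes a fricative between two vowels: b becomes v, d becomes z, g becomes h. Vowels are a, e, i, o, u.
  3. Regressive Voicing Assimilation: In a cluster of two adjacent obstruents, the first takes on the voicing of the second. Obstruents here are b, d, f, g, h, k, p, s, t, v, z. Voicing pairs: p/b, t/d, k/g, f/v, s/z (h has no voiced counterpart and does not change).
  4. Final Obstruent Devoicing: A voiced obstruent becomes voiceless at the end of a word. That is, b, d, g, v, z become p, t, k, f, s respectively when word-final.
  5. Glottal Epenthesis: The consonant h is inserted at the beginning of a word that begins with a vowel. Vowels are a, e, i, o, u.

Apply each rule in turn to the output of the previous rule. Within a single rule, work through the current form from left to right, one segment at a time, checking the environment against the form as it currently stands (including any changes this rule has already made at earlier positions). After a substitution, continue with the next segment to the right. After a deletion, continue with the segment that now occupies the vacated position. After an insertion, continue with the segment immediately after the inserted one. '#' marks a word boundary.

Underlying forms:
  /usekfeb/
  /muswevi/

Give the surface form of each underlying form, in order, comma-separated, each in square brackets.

/usekfeb/:
  1 Medial Vowel Deletion: [usekfeb] → [uskfb]
  2 Intervocalic Lenition: no change — [uskfb]
  3 Regressive Voicing Assimilation: [uskfb] → [uskvb]
  4 Final Obstruent Devoicing: [uskvb] → [uskvp]
  5 Glottal Epenthesis: [uskvp] → [huskvp]
/muswevi/:
  1 Medial Vowel Deletion: [muswevi] → [muswvi]
  2 Intervocalic Lenition: no change — [muswvi]
  3 Regressive Voicing Assimilation: no change — [muswvi]
  4 Final Obstruent Devoicing: no change — [muswvi]
  5 Glottal Epenthesis: no change — [muswvi]

[huskvp], [muswvi]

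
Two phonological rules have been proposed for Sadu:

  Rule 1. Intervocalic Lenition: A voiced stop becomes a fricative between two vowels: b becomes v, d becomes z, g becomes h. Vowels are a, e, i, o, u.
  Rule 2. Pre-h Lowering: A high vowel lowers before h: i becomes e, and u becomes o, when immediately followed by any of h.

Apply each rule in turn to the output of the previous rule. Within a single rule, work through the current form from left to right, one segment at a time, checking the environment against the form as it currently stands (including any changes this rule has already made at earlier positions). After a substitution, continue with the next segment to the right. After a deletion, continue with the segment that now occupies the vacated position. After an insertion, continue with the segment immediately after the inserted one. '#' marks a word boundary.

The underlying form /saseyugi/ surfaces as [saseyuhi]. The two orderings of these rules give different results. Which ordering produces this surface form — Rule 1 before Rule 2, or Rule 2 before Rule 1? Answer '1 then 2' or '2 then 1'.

Order 1 then 2:
  1 Intervocalic Lenition: [saseyugi] → [saseyuhi]
  2 Pre-h Lowering: [saseyuhi] → [saseyohi]
  result: [saseyohi]
Order 2 then 1:
  2 Pre-h Lowering: no change — [saseyugi]
  1 Intervocalic Lenition: [saseyugi] → [saseyuhi]
  result: [saseyuhi]

2 then 1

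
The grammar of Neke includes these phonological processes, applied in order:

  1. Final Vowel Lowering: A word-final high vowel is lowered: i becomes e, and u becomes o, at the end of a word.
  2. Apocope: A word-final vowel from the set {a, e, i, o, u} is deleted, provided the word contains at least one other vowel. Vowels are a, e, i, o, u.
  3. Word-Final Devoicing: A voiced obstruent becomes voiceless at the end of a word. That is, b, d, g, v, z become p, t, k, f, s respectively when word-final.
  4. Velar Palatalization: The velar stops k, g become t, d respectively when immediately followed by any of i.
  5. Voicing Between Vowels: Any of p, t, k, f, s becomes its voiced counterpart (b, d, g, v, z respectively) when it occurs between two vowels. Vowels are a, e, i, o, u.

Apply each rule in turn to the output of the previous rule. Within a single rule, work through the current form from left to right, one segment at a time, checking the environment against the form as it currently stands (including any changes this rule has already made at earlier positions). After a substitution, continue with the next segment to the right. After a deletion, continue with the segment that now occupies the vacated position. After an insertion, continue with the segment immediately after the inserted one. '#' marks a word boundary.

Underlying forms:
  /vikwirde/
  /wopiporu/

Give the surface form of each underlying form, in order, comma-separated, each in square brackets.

[vikwirt], [wobibor]

/vikwirde/:
  1 Final Vowel Lowering: no change — [vikwirde]
  2 Apocope: [vikwirde] → [vikwird]
  3 Word-Final Devoicing: [vikwird] → [vikwirt]
  4 Velar Palatalization: no change — [vikwirt]
  5 Voicing Between Vowels: no change — [vikwirt]
/wopiporu/:
  1 Final Vowel Lowering: [wopiporu] → [wopiporo]
  2 Apocope: [wopiporo] → [wopipor]
  3 Word-Final Devoicing: no change — [wopipor]
  4 Velar Palatalization: no change — [wopipor]
  5 Voicing Between Vowels: [wopipor] → [wobibor]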